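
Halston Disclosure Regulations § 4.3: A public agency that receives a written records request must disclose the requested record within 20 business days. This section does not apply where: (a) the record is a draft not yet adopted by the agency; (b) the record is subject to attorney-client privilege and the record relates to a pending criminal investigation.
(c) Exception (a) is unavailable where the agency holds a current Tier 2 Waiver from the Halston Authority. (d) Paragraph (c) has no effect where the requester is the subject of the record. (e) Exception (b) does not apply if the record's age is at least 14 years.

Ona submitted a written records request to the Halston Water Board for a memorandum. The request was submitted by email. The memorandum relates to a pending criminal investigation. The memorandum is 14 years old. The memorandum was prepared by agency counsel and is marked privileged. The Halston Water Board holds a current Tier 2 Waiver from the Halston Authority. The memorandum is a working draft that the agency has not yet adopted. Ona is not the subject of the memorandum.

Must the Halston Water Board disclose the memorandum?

Yes — the Halston Water Board must disclose the memorandum.

Exception (a)'s conditions are all satisfied: the memorandum is an unadopted draft. But applying paragraphs (c)–(d): (c) operates against (a): a current Tier 2 Waiver is held. (d) is inapplicable (Ona is not the subject of the memorandum), so (c) stands. Exception (a) does not apply.
All of (b)'s requirements are met (the memorandum is privileged; the memorandum relates to a pending investigation). Turning to paragraph (e): (e) is triggered — the record's age is 14 years, meeting the 14 years threshold. Exception (b) does not apply.
No exception is made out. the Halston Water Board falls within the general rule.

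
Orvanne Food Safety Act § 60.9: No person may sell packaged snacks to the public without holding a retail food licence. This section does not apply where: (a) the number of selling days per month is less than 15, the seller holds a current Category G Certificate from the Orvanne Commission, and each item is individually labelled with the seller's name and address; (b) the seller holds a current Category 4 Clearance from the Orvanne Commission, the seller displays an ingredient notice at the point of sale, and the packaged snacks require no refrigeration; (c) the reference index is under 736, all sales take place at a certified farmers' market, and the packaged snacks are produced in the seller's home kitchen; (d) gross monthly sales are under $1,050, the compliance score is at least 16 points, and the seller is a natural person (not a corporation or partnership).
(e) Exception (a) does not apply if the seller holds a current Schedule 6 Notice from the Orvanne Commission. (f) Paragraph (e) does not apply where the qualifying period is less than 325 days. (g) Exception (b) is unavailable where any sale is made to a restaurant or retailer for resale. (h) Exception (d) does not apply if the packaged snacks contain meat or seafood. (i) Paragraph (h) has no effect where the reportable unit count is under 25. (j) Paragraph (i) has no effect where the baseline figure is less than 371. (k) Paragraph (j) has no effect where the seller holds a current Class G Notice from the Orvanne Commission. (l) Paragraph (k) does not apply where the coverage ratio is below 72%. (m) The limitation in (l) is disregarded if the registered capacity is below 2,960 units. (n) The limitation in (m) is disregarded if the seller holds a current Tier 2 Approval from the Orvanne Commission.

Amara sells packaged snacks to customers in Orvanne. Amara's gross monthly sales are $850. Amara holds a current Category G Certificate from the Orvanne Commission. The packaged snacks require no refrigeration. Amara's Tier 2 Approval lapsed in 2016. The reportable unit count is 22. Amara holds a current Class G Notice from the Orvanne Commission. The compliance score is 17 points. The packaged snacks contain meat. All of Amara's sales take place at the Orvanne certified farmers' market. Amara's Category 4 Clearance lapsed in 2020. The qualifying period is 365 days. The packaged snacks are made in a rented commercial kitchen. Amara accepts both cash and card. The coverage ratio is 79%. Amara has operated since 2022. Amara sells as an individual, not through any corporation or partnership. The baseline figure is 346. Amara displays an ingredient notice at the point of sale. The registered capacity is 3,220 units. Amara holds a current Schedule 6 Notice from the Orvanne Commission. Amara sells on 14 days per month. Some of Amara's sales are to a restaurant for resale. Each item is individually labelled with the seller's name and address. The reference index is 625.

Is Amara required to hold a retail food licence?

Exception (a) is satisfied on its face — the number of selling days per month is 14, less than the 15 limit; a current Category G Certificate is held; items are individually labelled. Turning to paragraphs (e)–(f): (e) applies — a current Schedule 6 Notice is held. (f), which would lift (e), is not triggered — the qualifying period is 365 days, not less than 325 days. (a) is therefore removed.
Exception (b) does not apply: the Category 4 Clearance is not current.
Exception (c) does not apply: the packaged snacks are made in a commercial kitchen, not a home kitchen.
Exception (d) is satisfied on its face — gross monthly sales are $850, under the $1,050 limit; the compliance score is 17 points, meeting the 16 points threshold; the seller is a natural person. Applying paragraphs (h)–(n): (h) would limit (d) — the packaged snacks contain meat — but (i) sets (h) aside: (i) operates against (h): the reportable unit count is 22, under the 25 limit. (j) applies (the baseline figure is 346, less than the 371 limit), but is displaced by (k): (k) operates — a current Class G Notice is held. (l), which would lift (k), is not triggered — the coverage ratio is 79%, not below 72%. So (d) applies.

No — exception (d) applies; Amara is not required to hold a retail food licence.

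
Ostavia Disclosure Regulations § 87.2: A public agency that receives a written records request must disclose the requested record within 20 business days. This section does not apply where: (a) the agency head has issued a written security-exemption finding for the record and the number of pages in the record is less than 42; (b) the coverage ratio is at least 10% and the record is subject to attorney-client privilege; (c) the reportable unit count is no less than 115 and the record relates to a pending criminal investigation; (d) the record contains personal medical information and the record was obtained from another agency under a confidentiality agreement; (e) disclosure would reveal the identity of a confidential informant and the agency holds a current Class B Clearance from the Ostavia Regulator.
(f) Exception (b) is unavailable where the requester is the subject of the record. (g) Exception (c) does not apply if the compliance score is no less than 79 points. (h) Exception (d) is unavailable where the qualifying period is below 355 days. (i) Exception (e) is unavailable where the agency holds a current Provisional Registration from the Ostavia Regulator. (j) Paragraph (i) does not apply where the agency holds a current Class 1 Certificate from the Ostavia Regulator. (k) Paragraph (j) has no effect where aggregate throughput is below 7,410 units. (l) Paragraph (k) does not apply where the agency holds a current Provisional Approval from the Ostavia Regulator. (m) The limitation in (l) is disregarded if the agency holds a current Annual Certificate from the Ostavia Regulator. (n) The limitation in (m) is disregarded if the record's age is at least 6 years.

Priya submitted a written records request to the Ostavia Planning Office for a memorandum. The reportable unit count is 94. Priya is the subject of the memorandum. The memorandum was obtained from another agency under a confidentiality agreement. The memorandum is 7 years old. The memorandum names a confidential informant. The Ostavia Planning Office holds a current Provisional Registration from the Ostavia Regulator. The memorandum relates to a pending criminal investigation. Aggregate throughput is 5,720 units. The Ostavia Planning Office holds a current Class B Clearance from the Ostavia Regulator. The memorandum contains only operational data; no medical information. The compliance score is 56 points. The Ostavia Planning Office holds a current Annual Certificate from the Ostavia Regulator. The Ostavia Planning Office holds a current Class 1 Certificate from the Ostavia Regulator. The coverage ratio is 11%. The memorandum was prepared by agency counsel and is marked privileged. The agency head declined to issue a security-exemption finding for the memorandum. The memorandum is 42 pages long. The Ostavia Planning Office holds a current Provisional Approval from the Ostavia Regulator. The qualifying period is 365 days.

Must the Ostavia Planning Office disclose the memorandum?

No — exception (e) applies; the Ostavia Planning Office is not required to disclose the memorandum.

Exception (a) does not apply: the agency head declined to issue a security-exemption finding.
Exception (b): the coverage ratio is 11%, meeting the 10% threshold; the memorandum is privileged — every condition holds. But: (f) applies — Priya is the subject of the memorandum. So (b) is unavailable.
Exception (c) requires that the reportable unit count is no less than 115; but the reportable unit count is 94, short of 115, so (c) is unavailable.
Exception (d) does not apply: the memorandum contains only operational data.
All of (e)'s requirements are met (the memorandum names a confidential informant; a current Class B Clearance is held). As to paragraphs (i)–(n): (i) applies (a current Provisional Registration is held), but is itself disapplied by (j): (j) operates against (i): a current Class 1 Certificate is held. (k) is triggered (aggregate throughput is 5,720 units, below the 7,410 units limit), but yields to (l): (l) operates against (k): a current Provisional Approval is held. (m) would limit (l) — a current Annual Certificate is held — but (n) sets (m) aside: (n) applies — the record's age is 7 years, meeting the 6 years threshold. So (e) applies.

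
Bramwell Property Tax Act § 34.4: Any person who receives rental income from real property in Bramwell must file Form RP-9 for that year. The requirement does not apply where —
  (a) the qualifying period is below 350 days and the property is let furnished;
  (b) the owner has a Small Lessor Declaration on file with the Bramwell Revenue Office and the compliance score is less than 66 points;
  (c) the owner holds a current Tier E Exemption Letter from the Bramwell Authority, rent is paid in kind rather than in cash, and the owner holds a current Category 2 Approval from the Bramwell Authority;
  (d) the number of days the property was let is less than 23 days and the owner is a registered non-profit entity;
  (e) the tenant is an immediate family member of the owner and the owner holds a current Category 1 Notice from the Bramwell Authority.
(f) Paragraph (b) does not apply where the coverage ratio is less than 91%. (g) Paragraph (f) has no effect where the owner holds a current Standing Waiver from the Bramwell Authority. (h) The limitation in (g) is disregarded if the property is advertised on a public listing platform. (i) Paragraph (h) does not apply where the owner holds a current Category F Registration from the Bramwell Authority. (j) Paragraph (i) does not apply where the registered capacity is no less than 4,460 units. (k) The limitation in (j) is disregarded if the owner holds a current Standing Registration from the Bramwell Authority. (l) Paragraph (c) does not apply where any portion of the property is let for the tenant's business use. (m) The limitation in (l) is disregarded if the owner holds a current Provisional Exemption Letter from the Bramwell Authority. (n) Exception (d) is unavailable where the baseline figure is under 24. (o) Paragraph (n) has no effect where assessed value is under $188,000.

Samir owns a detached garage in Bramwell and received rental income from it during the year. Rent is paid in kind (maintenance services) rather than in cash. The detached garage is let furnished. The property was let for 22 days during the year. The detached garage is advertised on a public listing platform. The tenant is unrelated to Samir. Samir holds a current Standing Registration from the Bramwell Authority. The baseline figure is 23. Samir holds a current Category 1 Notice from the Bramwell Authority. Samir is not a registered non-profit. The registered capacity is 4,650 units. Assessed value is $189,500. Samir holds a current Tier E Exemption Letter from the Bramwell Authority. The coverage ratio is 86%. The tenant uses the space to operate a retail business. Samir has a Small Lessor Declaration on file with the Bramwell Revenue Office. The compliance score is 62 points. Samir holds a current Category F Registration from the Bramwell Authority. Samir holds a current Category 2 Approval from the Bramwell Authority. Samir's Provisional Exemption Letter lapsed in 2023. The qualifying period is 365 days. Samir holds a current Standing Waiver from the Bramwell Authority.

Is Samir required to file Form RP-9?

Exception (a) does not apply: the qualifying period is 365 days, not below 350 days.
Exception (b): a Small Lessor Declaration is on file; the compliance score is 62 points, less than the 66 points limit — every condition holds. Under paragraphs (f)–(k): (f) would limit (b) — the coverage ratio is 86%, less than the 91% limit — but (g) sets (f) aside: (g) applies — a current Standing Waiver is held. (h) applies (the property is publicly advertised), but yields to (i): (i) operates against (h): a current Category F Registration is held. (j) operates (the registered capacity is 4,650 units, meeting the 4,460 units threshold), but is overridden by (k): (k) operates against (j): a current Standing Registration is held. So (b) applies.
Exception (c)'s conditions are all satisfied: a current Tier E Exemption Letter is held; rent is paid in kind; a current Category 2 Approval is held. However, paragraphs (l)–(m) must be considered: (l) operates against (c): the space is let for business use. (m) is inapplicable (no current Provisional Exemption Letter is held), so (l) stands. So (c) is unavailable.
Exception (d) does not apply: Samir is not a registered non-profit.
Exception (e) requires that the tenant is an immediate family member of the owner; but the tenant is unrelated to the owner, so (e) is unavailable.

No — exception (b) applies; Samir is not required to file Form RP-9.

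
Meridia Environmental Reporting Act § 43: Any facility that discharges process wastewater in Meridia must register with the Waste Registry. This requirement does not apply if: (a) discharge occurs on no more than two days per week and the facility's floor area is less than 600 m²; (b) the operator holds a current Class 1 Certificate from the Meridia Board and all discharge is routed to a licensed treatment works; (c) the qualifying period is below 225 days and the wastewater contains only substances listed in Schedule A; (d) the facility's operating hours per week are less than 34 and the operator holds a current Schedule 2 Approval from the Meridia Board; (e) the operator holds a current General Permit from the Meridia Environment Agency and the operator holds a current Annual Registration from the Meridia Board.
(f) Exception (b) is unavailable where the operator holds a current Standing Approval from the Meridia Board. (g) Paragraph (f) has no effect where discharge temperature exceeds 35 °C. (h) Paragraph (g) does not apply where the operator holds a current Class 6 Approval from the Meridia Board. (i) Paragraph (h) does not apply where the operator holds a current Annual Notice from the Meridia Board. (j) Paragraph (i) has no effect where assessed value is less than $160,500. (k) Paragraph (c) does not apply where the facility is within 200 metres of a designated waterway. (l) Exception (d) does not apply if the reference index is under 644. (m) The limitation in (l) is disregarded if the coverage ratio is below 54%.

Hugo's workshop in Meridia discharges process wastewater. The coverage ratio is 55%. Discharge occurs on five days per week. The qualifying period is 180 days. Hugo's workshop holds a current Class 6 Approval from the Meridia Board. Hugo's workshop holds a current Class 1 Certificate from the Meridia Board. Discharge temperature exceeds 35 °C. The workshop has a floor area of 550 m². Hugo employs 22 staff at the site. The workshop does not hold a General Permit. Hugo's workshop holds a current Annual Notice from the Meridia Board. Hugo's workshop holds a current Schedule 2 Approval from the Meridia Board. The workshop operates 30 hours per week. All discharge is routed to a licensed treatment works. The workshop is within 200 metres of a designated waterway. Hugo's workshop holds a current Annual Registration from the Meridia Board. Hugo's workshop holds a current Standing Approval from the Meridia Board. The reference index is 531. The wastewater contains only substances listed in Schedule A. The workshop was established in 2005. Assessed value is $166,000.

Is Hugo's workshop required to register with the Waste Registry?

Exception (a) requires that discharge occurs on no more than two days per week; but discharge occurs on five days per week, so (a) is unavailable.
Exception (b) is satisfied on its face — a current Class 1 Certificate is held; discharge is routed to a licensed treatment works. As to paragraphs (f)–(j): (f) is triggered (a current Standing Approval is held), but is overridden by (g): (g) operates against (f): discharge temperature exceeds 35 °C. (h) would limit (g) — a current Class 6 Approval is held — but (i) sets (h) aside: (i) applies — a current Annual Notice is held. (j) is not engaged (assessed value is $166,000, not less than $160,500), so (i) stands. So (b) applies.
Exception (c)'s conditions are all satisfied: the qualifying period is 180 days, below the 225 days limit; the wastewater is Schedule-A-only. Turning to paragraph (k): (k) operates against (c): the workshop is within 200 m of a designated waterway. Exception (c) does not apply.
All of (d)'s requirements are met (the facility's operating hours per week are 30, less than the 34 limit; a current Schedule 2 Approval is held). But: (l) is engaged — the reference index is 531, under the 644 limit. (m), which would lift (l), does not operate here — the coverage ratio is 55%, not below 54%. Exception (d) does not apply.
Exception (e) fails — no General Permit is held.

No — exception (b) applies; Hugo's workshop is not required to register with the Waste Registry.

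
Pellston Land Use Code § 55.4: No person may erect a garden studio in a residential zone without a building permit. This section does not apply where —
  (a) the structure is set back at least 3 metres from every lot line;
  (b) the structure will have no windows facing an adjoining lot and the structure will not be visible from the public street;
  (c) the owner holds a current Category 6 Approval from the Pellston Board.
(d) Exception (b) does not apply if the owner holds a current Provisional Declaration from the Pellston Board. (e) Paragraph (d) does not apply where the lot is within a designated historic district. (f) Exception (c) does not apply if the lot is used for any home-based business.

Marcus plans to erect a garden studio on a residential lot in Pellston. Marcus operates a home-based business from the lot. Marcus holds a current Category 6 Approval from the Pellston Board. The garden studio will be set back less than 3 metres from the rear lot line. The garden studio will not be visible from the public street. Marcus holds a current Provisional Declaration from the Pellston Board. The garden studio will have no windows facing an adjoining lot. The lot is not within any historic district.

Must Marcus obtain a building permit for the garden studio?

Yes — Marcus must obtain a building permit.

Exception (a) does not apply: the rear setback is under 3 m.
Exception (b)'s conditions are all satisfied: no windows face an adjoining lot; the structure will not be visible from the street. However, paragraphs (d)–(e) must be considered: (d) operates against (b): a current Provisional Declaration is held. (e) does not operate here (the lot is not in a historic district), so (d) stands. So (b) is unavailable.
Exception (c) is satisfied on its face — a current Category 6 Approval is held. Turning to paragraph (f): (f) applies — a home-based business operates on the lot. So (c) is unavailable.
No exception applies. The general rule governs.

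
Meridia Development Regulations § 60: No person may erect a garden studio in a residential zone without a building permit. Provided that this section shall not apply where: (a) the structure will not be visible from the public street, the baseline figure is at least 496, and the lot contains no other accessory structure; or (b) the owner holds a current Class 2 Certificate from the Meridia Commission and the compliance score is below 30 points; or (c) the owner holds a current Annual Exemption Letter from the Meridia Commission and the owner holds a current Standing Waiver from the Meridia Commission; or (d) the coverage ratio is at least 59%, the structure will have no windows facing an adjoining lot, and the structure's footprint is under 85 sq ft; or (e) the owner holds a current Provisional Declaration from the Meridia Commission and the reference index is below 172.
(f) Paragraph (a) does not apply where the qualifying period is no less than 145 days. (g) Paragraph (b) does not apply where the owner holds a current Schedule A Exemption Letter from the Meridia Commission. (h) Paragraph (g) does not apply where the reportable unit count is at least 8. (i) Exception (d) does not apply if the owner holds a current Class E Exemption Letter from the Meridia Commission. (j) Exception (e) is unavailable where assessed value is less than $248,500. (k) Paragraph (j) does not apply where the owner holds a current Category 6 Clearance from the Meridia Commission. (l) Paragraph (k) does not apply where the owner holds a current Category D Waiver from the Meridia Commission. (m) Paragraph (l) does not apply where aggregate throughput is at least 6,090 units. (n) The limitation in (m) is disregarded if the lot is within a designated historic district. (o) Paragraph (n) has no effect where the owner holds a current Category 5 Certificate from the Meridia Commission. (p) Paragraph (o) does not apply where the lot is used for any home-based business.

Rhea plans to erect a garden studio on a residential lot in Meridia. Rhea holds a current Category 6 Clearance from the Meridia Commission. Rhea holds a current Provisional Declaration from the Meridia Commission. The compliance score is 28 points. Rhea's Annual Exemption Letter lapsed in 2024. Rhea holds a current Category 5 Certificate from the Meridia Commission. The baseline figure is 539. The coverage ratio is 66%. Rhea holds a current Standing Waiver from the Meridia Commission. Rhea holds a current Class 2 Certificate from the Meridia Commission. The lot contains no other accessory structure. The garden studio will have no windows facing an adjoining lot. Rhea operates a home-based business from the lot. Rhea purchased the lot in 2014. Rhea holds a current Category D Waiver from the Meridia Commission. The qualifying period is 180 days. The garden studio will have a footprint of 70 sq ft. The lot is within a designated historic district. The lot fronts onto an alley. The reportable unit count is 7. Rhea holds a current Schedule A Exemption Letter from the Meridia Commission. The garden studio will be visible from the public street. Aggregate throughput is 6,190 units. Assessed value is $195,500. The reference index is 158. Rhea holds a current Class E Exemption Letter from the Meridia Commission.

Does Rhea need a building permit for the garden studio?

Yes — Rhea must obtain a building permit.

Exception (a) requires that the structure will not be visible from the public street; but the structure will be visible from the street, so (a) is unavailable.
Exception (b) is satisfied on its face — a current Class 2 Certificate is held; the compliance score is 28 points, below the 30 points limit. But: (g) applies — a current Schedule A Exemption Letter is held. (h), which would lift (g), is inapplicable — the reportable unit count is 7, short of 8. Exception (b) does not apply.
Exception (c) fails — there is no Annual Exemption Letter in force.
Exception (d): the coverage ratio is 66%, meeting the 59% threshold; no windows face an adjoining lot; the structure's footprint is 70 sq ft, under the 85 sq ft limit — every condition holds. But: (i) operates against (d): a current Class E Exemption Letter is held. (d) is therefore removed.
Exception (e): a current Provisional Declaration is held; the reference index is 158, below the 172 limit — every condition holds. Turning to paragraphs (j)–(p): (j) operates — assessed value is $195,500, less than the $248,500 limit. (k) would limit (j) — a current Category 6 Clearance is held — but (l) sets (k) aside: (l) is engaged — a current Category D Waiver is held. (m) would limit (l) — aggregate throughput is 6,190 units, meeting the 6,090 units threshold — but (n) sets (m) aside: (n) operates — the lot is in a historic district. (o) applies (a current Category 5 Certificate is held), but is set aside by (p): (p) applies — a home-based business operates on the lot. So (e) is unavailable.
No exception displaces § 60.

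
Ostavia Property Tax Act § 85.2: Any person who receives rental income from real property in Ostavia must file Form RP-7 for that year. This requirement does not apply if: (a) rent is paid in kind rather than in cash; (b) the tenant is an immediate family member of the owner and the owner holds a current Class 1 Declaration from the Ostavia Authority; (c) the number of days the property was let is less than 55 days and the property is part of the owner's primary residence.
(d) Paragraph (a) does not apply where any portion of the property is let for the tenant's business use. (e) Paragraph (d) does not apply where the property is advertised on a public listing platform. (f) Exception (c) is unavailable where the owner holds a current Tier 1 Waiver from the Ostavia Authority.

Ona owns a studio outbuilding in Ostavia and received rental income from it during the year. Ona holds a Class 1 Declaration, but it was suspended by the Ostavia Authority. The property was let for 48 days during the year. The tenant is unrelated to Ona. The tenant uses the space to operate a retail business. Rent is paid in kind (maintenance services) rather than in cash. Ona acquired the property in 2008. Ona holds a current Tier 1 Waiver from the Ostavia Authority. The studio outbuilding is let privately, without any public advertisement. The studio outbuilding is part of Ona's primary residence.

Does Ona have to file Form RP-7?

Yes — Ona must file Form RP-7.

Exception (a) is satisfied on its face — rent is paid in kind. But applying paragraphs (d)–(e): (d) operates — the space is let for business use. (e) is not engaged (the property is let privately without advertisement), so (d) stands. So (a) is unavailable.
Exception (b) does not apply: the tenant is unrelated to the owner.
Exception (c)'s conditions are all satisfied: the number of days the property was let is 48 days, less than the 55 days limit; the studio outbuilding is part of the primary residence. But: (f) operates against (c): a current Tier 1 Waiver is held. Exception (c) does not apply.
None of the exceptions is available; § 85.2 applies in full.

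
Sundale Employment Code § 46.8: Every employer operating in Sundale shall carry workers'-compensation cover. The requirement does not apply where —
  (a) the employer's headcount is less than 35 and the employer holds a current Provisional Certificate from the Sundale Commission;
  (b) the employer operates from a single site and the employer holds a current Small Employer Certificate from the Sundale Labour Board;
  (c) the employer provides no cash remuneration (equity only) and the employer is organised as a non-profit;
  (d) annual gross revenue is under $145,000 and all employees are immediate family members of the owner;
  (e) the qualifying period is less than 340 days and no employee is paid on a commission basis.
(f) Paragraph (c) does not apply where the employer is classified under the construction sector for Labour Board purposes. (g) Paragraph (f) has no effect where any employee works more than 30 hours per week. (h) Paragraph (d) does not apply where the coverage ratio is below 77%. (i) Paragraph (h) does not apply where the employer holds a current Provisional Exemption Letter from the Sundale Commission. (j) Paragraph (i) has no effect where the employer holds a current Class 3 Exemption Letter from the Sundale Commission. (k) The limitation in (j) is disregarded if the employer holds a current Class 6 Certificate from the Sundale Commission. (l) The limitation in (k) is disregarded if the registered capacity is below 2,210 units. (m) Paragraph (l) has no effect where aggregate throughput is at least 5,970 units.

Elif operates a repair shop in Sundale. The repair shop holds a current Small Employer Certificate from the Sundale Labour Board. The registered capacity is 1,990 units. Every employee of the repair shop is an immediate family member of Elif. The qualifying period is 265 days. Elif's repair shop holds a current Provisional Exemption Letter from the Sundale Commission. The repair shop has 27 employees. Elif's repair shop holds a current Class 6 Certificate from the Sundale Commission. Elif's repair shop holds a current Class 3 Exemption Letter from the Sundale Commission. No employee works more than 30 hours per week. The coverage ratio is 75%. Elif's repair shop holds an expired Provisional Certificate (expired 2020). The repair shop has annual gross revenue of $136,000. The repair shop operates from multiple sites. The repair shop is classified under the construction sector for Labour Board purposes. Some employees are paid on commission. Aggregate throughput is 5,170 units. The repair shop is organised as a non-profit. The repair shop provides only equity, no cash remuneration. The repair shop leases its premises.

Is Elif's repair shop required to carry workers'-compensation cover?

Yes — Elif's repair shop must carry workers'-compensation cover.

Exception (a) requires that the employer holds a current Provisional Certificate from the Sundale Commission; but the Provisional Certificate is not current, so (a) is unavailable.
Exception (b) requires that the employer operates from a single site; but the employer operates from multiple sites, so (b) is unavailable.
Exception (c)'s conditions are all satisfied: remuneration is equity-only; the employer is a non-profit. But: (f) applies — the repair shop is classified under the construction sector. (g) is not engaged (no employee exceeds 30 hours/week), so (f) stands. (c) is therefore removed.
Exception (d): annual gross revenue is $136,000, under the $145,000 limit; every employee is an immediate family member — every condition holds. However, paragraphs (h)–(m) must be considered: (h) operates against (d): the coverage ratio is 75%, below the 77% limit. (i) is triggered (a current Provisional Exemption Letter is held), but is itself disapplied by (j): (j) operates against (i): a current Class 3 Exemption Letter is held. (k) would limit (j) — a current Class 6 Certificate is held — but (l) sets (k) aside: (l) is triggered — the registered capacity is 1,990 units, below the 2,210 units limit. (m) is inapplicable (aggregate throughput is 5,170 units, short of 5,970 units), so (l) stands. So (d) is unavailable.
Exception (e) does not apply: some employees are paid on commission.
None of the exceptions is available; § 46.8 applies in full.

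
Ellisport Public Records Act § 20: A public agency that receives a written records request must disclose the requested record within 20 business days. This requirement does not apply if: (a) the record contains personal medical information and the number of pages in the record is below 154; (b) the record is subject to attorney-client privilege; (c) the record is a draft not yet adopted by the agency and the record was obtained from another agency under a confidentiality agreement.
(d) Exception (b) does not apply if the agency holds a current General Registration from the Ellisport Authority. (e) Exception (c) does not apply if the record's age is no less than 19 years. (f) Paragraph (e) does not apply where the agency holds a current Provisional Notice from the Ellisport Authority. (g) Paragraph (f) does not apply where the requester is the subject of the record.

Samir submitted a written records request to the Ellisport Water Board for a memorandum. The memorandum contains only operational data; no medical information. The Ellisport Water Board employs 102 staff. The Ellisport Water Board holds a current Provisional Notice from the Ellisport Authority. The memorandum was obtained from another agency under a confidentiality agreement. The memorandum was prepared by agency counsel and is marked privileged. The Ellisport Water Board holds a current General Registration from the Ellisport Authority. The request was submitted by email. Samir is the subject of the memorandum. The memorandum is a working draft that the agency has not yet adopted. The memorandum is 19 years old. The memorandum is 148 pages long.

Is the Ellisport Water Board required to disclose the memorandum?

Exception (a) requires that the record contains personal medical information; but the memorandum contains only operational data, so (a) is unavailable.
Exception (b)'s conditions are all satisfied: the memorandum is privileged. Turning to paragraph (d): (d) is triggered — a current General Registration is held. So (b) is unavailable.
All of (c)'s requirements are met (the memorandum is an unadopted draft; the memorandum was obtained under a confidentiality agreement). But applying paragraphs (e)–(g): (e) operates against (c): the record's age is 19 years, meeting the 19 years threshold. (f) would limit (e) — a current Provisional Notice is held — but (g) sets (f) aside: (g) operates — Samir is the subject of the memorandum. (c) is therefore removed.
Every exception is unavailable, so the rule governs.

Yes — the Ellisport Water Board must disclose the memorandum.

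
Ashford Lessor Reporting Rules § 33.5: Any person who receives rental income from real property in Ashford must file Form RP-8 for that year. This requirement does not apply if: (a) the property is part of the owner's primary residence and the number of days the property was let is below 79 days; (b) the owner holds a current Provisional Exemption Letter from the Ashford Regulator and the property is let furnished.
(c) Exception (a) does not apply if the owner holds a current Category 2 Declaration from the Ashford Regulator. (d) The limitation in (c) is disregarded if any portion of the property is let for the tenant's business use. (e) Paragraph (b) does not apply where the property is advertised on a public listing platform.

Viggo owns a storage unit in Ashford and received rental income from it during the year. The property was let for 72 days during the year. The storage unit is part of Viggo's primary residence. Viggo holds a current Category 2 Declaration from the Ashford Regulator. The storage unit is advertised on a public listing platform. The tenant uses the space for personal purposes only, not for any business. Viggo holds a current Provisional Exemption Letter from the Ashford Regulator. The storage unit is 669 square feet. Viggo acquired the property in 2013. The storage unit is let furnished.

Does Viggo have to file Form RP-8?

Yes — Viggo must file Form RP-8.

Exception (a)'s conditions are all satisfied: the storage unit is part of the primary residence; the number of days the property was let is 72 days, below the 79 days limit. Turning to paragraphs (c)–(d): (c) operates against (a): a current Category 2 Declaration is held. (d), which would lift (c), is not engaged — the space is used for personal purposes only. So (a) is unavailable.
Exception (b)'s conditions are all satisfied: a current Provisional Exemption Letter is held; the property is let furnished. But: (e) operates against (b): the property is publicly advertised. Exception (b) does not apply.
None of the exceptions is available; § 33.5 applies in full.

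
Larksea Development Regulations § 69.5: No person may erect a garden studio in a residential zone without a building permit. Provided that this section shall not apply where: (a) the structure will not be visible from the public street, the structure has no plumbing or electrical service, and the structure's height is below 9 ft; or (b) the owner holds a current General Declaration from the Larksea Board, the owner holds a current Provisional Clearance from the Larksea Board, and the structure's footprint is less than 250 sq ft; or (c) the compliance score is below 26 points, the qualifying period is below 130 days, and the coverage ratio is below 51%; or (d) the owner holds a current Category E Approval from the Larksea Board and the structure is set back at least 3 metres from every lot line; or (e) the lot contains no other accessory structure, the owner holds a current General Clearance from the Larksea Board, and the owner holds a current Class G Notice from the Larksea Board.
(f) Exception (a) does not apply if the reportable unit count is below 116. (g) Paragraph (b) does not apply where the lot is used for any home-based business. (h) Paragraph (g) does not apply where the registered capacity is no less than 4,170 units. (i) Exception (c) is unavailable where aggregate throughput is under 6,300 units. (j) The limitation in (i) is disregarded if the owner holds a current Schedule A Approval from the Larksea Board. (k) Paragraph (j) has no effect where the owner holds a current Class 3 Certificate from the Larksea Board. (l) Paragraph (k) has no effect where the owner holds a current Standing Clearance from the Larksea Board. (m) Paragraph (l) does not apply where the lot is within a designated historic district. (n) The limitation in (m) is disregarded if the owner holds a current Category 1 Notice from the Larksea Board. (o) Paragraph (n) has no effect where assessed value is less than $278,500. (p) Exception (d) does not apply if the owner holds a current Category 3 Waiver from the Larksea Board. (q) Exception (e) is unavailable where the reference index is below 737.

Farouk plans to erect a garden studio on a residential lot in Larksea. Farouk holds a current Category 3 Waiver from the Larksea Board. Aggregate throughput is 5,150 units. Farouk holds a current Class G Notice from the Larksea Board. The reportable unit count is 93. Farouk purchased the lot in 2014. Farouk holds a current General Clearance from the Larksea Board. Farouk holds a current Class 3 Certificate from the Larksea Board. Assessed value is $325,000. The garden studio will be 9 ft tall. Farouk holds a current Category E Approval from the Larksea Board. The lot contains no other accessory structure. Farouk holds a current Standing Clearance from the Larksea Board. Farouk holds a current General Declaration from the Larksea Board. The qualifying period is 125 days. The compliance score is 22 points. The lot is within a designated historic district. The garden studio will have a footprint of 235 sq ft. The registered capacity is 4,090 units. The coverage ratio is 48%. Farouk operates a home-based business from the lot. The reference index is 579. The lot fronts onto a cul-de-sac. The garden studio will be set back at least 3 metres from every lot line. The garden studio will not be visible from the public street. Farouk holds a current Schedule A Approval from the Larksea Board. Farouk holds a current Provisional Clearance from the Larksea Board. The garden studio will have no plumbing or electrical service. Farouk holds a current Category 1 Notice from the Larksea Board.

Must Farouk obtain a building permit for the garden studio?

Exception (a) does not apply: the structure's height is 9 ft, not below 9 ft.
Exception (b) is satisfied on its face — a current General Declaration is held; a current Provisional Clearance is held; the structure's footprint is 235 sq ft, less than the 250 sq ft limit. However, paragraphs (g)–(h) must be considered: (g) operates against (b): a home-based business operates on the lot. (h), which would lift (g), is not engaged — the registered capacity is 4,090 units, short of 4,170 units. (b) is therefore removed.
All of (c)'s requirements are met (the compliance score is 22 points, below the 26 points limit; the qualifying period is 125 days, below the 130 days limit; the coverage ratio is 48%, below the 51% limit). Under paragraphs (i)–(o): (i) applies (aggregate throughput is 5,150 units, under the 6,300 units limit), but is itself disapplied by (j): (j) applies — a current Schedule A Approval is held. (k) applies (a current Class 3 Certificate is held), but is displaced by (l): (l) operates against (k): a current Standing Clearance is held. (m) would limit (l) — the lot is in a historic district — but (n) sets (m) aside: (n) applies — a current Category 1 Notice is held. (o) is not triggered (assessed value is $325,000, not less than $278,500), so (n) stands. So (c) applies.
Exception (d)'s conditions are all satisfied: a current Category E Approval is held; the setback is at least 3 m on every side. However, paragraph (p) must be considered: (p) is engaged — a current Category 3 Waiver is held. (d) is therefore removed.
All of (e)'s requirements are met (the lot has no other accessory structure; a current General Clearance is held; a current Class G Notice is held). Turning to paragraph (q): (q) operates against (e): the reference index is 579, below the 737 limit. Exception (e) does not apply.

No — exception (c) applies; Farouk does not need a building permit.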